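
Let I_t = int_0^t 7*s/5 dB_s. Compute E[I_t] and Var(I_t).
E[I_t] = 0; Var(I_t) = 49*t^3/75

The Itô integral of a deterministic integrand f(s) has mean 0 because each increment f(s) * (B_{s+ds} - B_s) has mean 0. By the Itô isometry:
  Var( int_0^t f(s) dB_s ) = E[ (int_0^t f(s) dB_s)^2 ] = int_0^t f(s)^2 ds.
Here f(s) = 7*s/5, so f(s)^2 = 49*s^2/25. Integrate:
  int_0^t (49*s^2/25) ds = 49*t^3/75.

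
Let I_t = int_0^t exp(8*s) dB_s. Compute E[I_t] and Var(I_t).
E[I_t] = 0; Var(I_t) = exp(16*t)/16 - 1/16

The Itô integral of a deterministic integrand f(s) has mean 0 because each increment f(s) * (B_{s+ds} - B_s) has mean 0. By the Itô isometry:
  Var( int_0^t f(s) dB_s ) = E[ (int_0^t f(s) dB_s)^2 ] = int_0^t f(s)^2 ds.
Here f(s) = exp(8*s), so f(s)^2 = exp(16*s). Integrate:
  int_0^t (exp(16*s)) ds = exp(16*t)/16 - 1/16.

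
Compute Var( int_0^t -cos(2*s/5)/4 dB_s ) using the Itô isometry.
Var = t/32 + 5*sin(4*t/5)/128

The Itô integral of a deterministic integrand f(s) has mean 0 because each increment f(s) * (B_{s+ds} - B_s) has mean 0. By the Itô isometry:
  Var( int_0^t f(s) dB_s ) = E[ (int_0^t f(s) dB_s)^2 ] = int_0^t f(s)^2 ds.
Here f(s) = -cos(2*s/5)/4, so f(s)^2 = cos(2*s/5)^2/16. Integrate:
  int_0^t (cos(2*s/5)^2/16) ds = t/32 + 5*sin(4*t/5)/128.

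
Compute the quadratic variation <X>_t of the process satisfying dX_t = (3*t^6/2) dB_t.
<X>_t = 9*t^13/52

For an Itô process dX_t = a(t) dt + b(t) dB_t, the quadratic variation is <X>_t = int_0^t b(s)^2 ds (the drift term does not contribute). Here b(s) = 3*s^6/2, so
  b(s)^2 = 9*s^12/4.
Integrating from 0 to t:
  <X>_t = int_0^t (9*s^12/4) ds = 9*t^13/52.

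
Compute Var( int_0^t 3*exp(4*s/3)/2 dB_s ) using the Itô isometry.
Var = 27*exp(8*t/3)/32 - 27/32

The Itô integral of a deterministic integrand f(s) has mean 0 because each increment f(s) * (B_{s+ds} - B_s) has mean 0. By the Itô isometry:
  Var( int_0^t f(s) dB_s ) = E[ (int_0^t f(s) dB_s)^2 ] = int_0^t f(s)^2 ds.
Here f(s) = 3*exp(4*s/3)/2, so f(s)^2 = 9*exp(8*s/3)/4. Integrate:
  int_0^t (9*exp(8*s/3)/4) ds = 27*exp(8*t/3)/32 - 27/32.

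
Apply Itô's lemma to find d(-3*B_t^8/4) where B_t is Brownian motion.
d(-3*B_t^8/4) = (-21*B_t^6) dt + (-6*B_t^7) dB_t

Itô's formula for f(B_t) gives d f(B_t) = f'(B_t) dB_t + (1/2) f''(B_t) dt. Compute derivatives of f(x) = -3*x^8/4:
  f'(x)  = -6*x^7
  f''(x) = -42*x^6
Substitute x = B_t and multiply the f'' term by 1/2:
  drift     = (1/2) * (-42*x^6) evaluated at B_t = -21*B_t^6
  diffusion = (-6*x^7) evaluated at B_t = -6*B_t^7
Therefore d(-3*B_t^8/4) = (-21*B_t^6) dt + (-6*B_t^7) dB_t.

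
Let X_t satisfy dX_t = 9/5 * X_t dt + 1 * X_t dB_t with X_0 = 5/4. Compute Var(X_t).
Var(X_t) = 25*(exp(t) - 1)*exp(18*t/5)/16

For GBM dX = mu X dt + sigma X dB with X_0 = x_0, apply Itô to Y = log X: dY = (mu - sigma^2/2) dt + sigma dB, so Y_t = log(x_0) + (mu - sigma^2/2) t + sigma B_t and hence X_t = x_0 * exp((mu - sigma^2/2) t + sigma B_t).
With mu = 9/5, sigma = 1, x_0 = 5/4, this gives:
  X_t = 5/4 * exp((13/10) * t + (1) * B_t).
Since sigma*B_t ~ Normal(0, sigma^2 t), E[exp(sigma*B_t)] = exp(sigma^2 t / 2); so E[X_t] = x_0 * exp((mu - sigma^2/2) t) * exp(sigma^2 t / 2) = x_0 * exp(mu t) = 5*exp(9*t/5)/4.
Var(X_t) = E[X_t^2] - (E[X_t])^2 = x_0^2 * exp(2 mu t) * (exp(sigma^2 t) - 1) = 25*(exp(t) - 1)*exp(18*t/5)/16.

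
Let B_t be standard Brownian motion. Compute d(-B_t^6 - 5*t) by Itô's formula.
d(-B_t^6 - 5*t) = (-15*B_t^4 - 5) dt + (-6*B_t^5) dB_t

Itô's formula for f(t, x): d f(t, B_t) = (f_t + (1/2) f_xx) dt + f_x dB_t. Compute partials of f(t, x) = -5*t - x^6:
  f_t(t,x)  = -5
  f_x(t,x)  = -6*x^5
  f_xx(t,x) = -30*x^4
Assemble drift = f_t + (1/2) f_xx = -15*x^4 - 5 and diffusion = f_x = -6*x^5. Substituting x = B_t:
  d(-B_t^6 - 5*t) = (-15*B_t^4 - 5) dt + (-6*B_t^5) dB_t.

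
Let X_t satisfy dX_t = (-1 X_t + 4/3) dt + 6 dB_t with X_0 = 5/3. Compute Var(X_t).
Var(X_t) = 18 - 18*exp(-2*t)

The variance V(t) = Var(X_t) satisfies V'(t) = 2 a V(t) + c^2 with V(0) = 0 (drift coefficient is linear in X, diffusion is constant). With a = -1, c = 6, the solution is
  V(t) = (c^2 / (2 a)) * (exp(2 a t) - 1)
       = (6^2 / (2*(-1))) * (exp((-2) t) - 1)
       = 18 - 18*exp(-2*t).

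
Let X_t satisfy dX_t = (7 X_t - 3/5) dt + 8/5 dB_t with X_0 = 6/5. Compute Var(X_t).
Var(X_t) = 32*exp(14*t)/175 - 32/175

The variance V(t) = Var(X_t) satisfies V'(t) = 2 a V(t) + c^2 with V(0) = 0 (drift coefficient is linear in X, diffusion is constant). With a = 7, c = 8/5, the solution is
  V(t) = (c^2 / (2 a)) * (exp(2 a t) - 1)
       = ((8/5)^2 / (2*7)) * (exp(14 t) - 1)
       = 32*exp(14*t)/175 - 32/175.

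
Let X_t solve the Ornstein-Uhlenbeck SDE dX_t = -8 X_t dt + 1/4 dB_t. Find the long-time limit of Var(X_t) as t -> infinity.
lim Var(X_t) = 1/256

The OU SDE dX = -theta X dt + sigma dB admits the integrating factor exp(theta t): d(exp(theta t) X_t) = sigma exp(theta t) dB_t. Integrating from 0 to t gives X_t = x_0 * exp(-theta t) + sigma * int_0^t exp(-theta (t-s)) dB_s for any initial x_0. The Itô integral has variance (by the Itô isometry) sigma^2 * int_0^t exp(-2 theta (t - s)) ds = sigma^2 * (1 - exp(-2 theta t)) / (2 theta), independent of x_0.
With theta = 8, sigma = 1/4:
  Var(X_t) = (1/4)^2 * (1 - exp(-2*8 t)) / (2 * 8) = 1/256 - exp(-16*t)/256.
As t -> infinity, exp(-2*8 t) -> 0, so the stationary variance is sigma^2 / (2 theta) = 1/256.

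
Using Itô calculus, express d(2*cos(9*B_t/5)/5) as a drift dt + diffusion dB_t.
d(2*cos(9*B_t/5)/5) = (-81*cos(9*B_t/5)/125) dt + (-18*sin(9*B_t/5)/25) dB_t

Itô's formula for f(B_t) gives d f(B_t) = f'(B_t) dB_t + (1/2) f''(B_t) dt. Compute derivatives of f(x) = 2*cos(9*x/5)/5:
  f'(x)  = -18*sin(9*x/5)/25
  f''(x) = -162*cos(9*x/5)/125
Substitute x = B_t and multiply the f'' term by 1/2:
  drift     = (1/2) * (-162*cos(9*x/5)/125) evaluated at B_t = -81*cos(9*B_t/5)/125
  diffusion = (-18*sin(9*x/5)/25) evaluated at B_t = -18*sin(9*B_t/5)/25
Therefore d(2*cos(9*B_t/5)/5) = (-81*cos(9*B_t/5)/125) dt + (-18*sin(9*B_t/5)/25) dB_t.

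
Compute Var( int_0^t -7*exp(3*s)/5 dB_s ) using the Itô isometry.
Var = 49*exp(6*t)/150 - 49/150

The Itô integral of a deterministic integrand f(s) has mean 0 because each increment f(s) * (B_{s+ds} - B_s) has mean 0. By the Itô isometry:
  Var( int_0^t f(s) dB_s ) = E[ (int_0^t f(s) dB_s)^2 ] = int_0^t f(s)^2 ds.
Here f(s) = -7*exp(3*s)/5, so f(s)^2 = 49*exp(6*s)/25. Integrate:
  int_0^t (49*exp(6*s)/25) ds = 49*exp(6*t)/150 - 49/150.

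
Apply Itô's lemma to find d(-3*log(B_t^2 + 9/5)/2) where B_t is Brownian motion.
d(-3*log(B_t^2 + 9/5)/2) = (15*(5*B_t^2 - 9)/(2*(5*B_t^2 + 9)^2)) dt + (-15*B_t/(5*B_t^2 + 9)) dB_t

Itô's formula for f(B_t) gives d f(B_t) = f'(B_t) dB_t + (1/2) f''(B_t) dt. Compute derivatives of f(x) = -3*log(x^2 + 9/5)/2:
  f'(x)  = -15*x/(5*x^2 + 9)
  f''(x) = 15*(5*x^2 - 9)/(5*x^2 + 9)^2
Substitute x = B_t and multiply the f'' term by 1/2:
  drift     = (1/2) * (15*(5*x^2 - 9)/(5*x^2 + 9)^2) evaluated at B_t = 15*(5*B_t^2 - 9)/(2*(5*B_t^2 + 9)^2)
  diffusion = (-15*x/(5*x^2 + 9)) evaluated at B_t = -15*B_t/(5*B_t^2 + 9)
Therefore d(-3*log(B_t^2 + 9/5)/2) = (15*(5*B_t^2 - 9)/(2*(5*B_t^2 + 9)^2)) dt + (-15*B_t/(5*B_t^2 + 9)) dB_t.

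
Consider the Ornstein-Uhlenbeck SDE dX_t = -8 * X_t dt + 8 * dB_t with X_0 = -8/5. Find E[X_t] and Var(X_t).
E[X_t] = -8*exp(-8*t)/5; Var(X_t) = 4 - 4*exp(-16*t)

The OU SDE dX = -theta X dt + sigma dB admits the integrating factor exp(theta t): d(exp(theta t) X_t) = sigma exp(theta t) dB_t. Integrating from 0 to t:
  X_t = x_0 * exp(-theta t) + sigma * int_0^t exp(-theta (t-s)) dB_s.
The Itô integral has mean 0 and (by the Itô isometry) variance sigma^2 * int_0^t exp(-2 theta (t - s)) ds = sigma^2 * (1 - exp(-2 theta t)) / (2 theta).
With theta = 8, sigma = 8, x_0 = -8/5:
  E[X_t] = -8/5 * exp(-8 t) = -8*exp(-8*t)/5
  Var(X_t) = (8)^2 * (1 - exp(-2*8 t)) / (2 * 8) = 4 - 4*exp(-16*t).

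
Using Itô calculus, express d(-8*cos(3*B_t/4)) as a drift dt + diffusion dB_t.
d(-8*cos(3*B_t/4)) = (9*cos(3*B_t/4)/4) dt + (6*sin(3*B_t/4)) dB_t

Itô's formula for f(B_t) gives d f(B_t) = f'(B_t) dB_t + (1/2) f''(B_t) dt. Compute derivatives of f(x) = -8*cos(3*x/4):
  f'(x)  = 6*sin(3*x/4)
  f''(x) = 9*cos(3*x/4)/2
Substitute x = B_t and multiply the f'' term by 1/2:
  drift     = (1/2) * (9*cos(3*x/4)/2) evaluated at B_t = 9*cos(3*B_t/4)/4
  diffusion = (6*sin(3*x/4)) evaluated at B_t = 6*sin(3*B_t/4)
Therefore d(-8*cos(3*B_t/4)) = (9*cos(3*B_t/4)/4) dt + (6*sin(3*B_t/4)) dB_t.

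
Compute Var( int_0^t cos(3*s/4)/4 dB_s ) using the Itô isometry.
Var = t/32 + sin(3*t/2)/48

The Itô integral of a deterministic integrand f(s) has mean 0 because each increment f(s) * (B_{s+ds} - B_s) has mean 0. By the Itô isometry:
  Var( int_0^t f(s) dB_s ) = E[ (int_0^t f(s) dB_s)^2 ] = int_0^t f(s)^2 ds.
Here f(s) = cos(3*s/4)/4, so f(s)^2 = cos(3*s/4)^2/16. Integrate:
  int_0^t (cos(3*s/4)^2/16) ds = t/32 + sin(3*t/2)/48.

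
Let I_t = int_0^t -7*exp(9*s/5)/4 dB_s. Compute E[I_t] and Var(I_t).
E[I_t] = 0; Var(I_t) = 245*exp(18*t/5)/288 - 245/288

The Itô integral of a deterministic integrand f(s) has mean 0 because each increment f(s) * (B_{s+ds} - B_s) has mean 0. By the Itô isometry:
  Var( int_0^t f(s) dB_s ) = E[ (int_0^t f(s) dB_s)^2 ] = int_0^t f(s)^2 ds.
Here f(s) = -7*exp(9*s/5)/4, so f(s)^2 = 49*exp(18*s/5)/16. Integrate:
  int_0^t (49*exp(18*s/5)/16) ds = 245*exp(18*t/5)/288 - 245/288.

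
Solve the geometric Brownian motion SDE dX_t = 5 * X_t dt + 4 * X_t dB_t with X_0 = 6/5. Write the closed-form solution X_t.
X_t = 6/5 * exp((-3) * t + (4) * B_t)

For GBM dX = mu X dt + sigma X dB with X_0 = x_0, apply Itô to Y = log X: dY = (mu - sigma^2/2) dt + sigma dB, so Y_t = log(x_0) + (mu - sigma^2/2) t + sigma B_t and hence X_t = x_0 * exp((mu - sigma^2/2) t + sigma B_t).
With mu = 5, sigma = 4, x_0 = 6/5, this gives:
  X_t = 6/5 * exp((-3) * t + (4) * B_t).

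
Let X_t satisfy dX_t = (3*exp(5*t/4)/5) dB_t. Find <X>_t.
<X>_t = 18*exp(5*t/2)/125 - 18/125

For an Itô process dX_t = a(t) dt + b(t) dB_t, the quadratic variation is <X>_t = int_0^t b(s)^2 ds (the drift term does not contribute). Here b(s) = 3*exp(5*s/4)/5, so
  b(s)^2 = 9*exp(5*s/2)/25.
Integrating from 0 to t:
  <X>_t = int_0^t (9*exp(5*s/2)/25) ds = 18*exp(5*t/2)/125 - 18/125.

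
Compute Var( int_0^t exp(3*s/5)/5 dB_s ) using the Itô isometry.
Var = exp(6*t/5)/30 - 1/30

The Itô integral of a deterministic integrand f(s) has mean 0 because each increment f(s) * (B_{s+ds} - B_s) has mean 0. By the Itô isometry:
  Var( int_0^t f(s) dB_s ) = E[ (int_0^t f(s) dB_s)^2 ] = int_0^t f(s)^2 ds.
Here f(s) = exp(3*s/5)/5, so f(s)^2 = exp(6*s/5)/25. Integrate:
  int_0^t (exp(6*s/5)/25) ds = exp(6*t/5)/30 - 1/30.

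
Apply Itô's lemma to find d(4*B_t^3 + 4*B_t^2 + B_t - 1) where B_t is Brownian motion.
d(4*B_t^3 + 4*B_t^2 + B_t - 1) = (12*B_t + 4) dt + (12*B_t^2 + 8*B_t + 1) dB_t

Itô's formula for f(B_t) gives d f(B_t) = f'(B_t) dB_t + (1/2) f''(B_t) dt. Compute derivatives of f(x) = 4*x^3 + 4*x^2 + x - 1:
  f'(x)  = 12*x^2 + 8*x + 1
  f''(x) = 24*x + 8
Substitute x = B_t and multiply the f'' term by 1/2:
  drift     = (1/2) * (24*x + 8) evaluated at B_t = 12*B_t + 4
  diffusion = (12*x^2 + 8*x + 1) evaluated at B_t = 12*B_t^2 + 8*B_t + 1
Therefore d(4*B_t^3 + 4*B_t^2 + B_t - 1) = (12*B_t + 4) dt + (12*B_t^2 + 8*B_t + 1) dB_t.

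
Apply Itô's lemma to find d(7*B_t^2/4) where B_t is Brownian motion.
d(7*B_t^2/4) = (7/4) dt + (7*B_t/2) dB_t

Itô's formula for f(B_t) gives d f(B_t) = f'(B_t) dB_t + (1/2) f''(B_t) dt. Compute derivatives of f(x) = 7*x^2/4:
  f'(x)  = 7*x/2
  f''(x) = 7/2
Substitute x = B_t and multiply the f'' term by 1/2:
  drift     = (1/2) * (7/2) evaluated at B_t = 7/4
  diffusion = (7*x/2) evaluated at B_t = 7*B_t/2
Therefore d(7*B_t^2/4) = (7/4) dt + (7*B_t/2) dB_t.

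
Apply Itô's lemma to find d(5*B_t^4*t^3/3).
d(5*B_t^4*t^3/3) = (5*B_t^2*t^2*(B_t^2 + 2*t)) dt + (20*B_t^3*t^3/3) dB_t

Itô's formula for f(t, x): d f(t, B_t) = (f_t + (1/2) f_xx) dt + f_x dB_t. Compute partials of f(t, x) = 5*t^3*x^4/3:
  f_t(t,x)  = 5*t^2*x^4
  f_x(t,x)  = 20*t^3*x^3/3
  f_xx(t,x) = 20*t^3*x^2
Assemble drift = f_t + (1/2) f_xx = 5*t^2*x^2*(2*t + x^2) and diffusion = f_x = 20*t^3*x^3/3. Substituting x = B_t:
  d(5*B_t^4*t^3/3) = (5*B_t^2*t^2*(B_t^2 + 2*t)) dt + (20*B_t^3*t^3/3) dB_t.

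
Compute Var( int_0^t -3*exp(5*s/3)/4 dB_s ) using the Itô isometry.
Var = 27*exp(10*t/3)/160 - 27/160

The Itô integral of a deterministic integrand f(s) has mean 0 because each increment f(s) * (B_{s+ds} - B_s) has mean 0. By the Itô isometry:
  Var( int_0^t f(s) dB_s ) = E[ (int_0^t f(s) dB_s)^2 ] = int_0^t f(s)^2 ds.
Here f(s) = -3*exp(5*s/3)/4, so f(s)^2 = 9*exp(10*s/3)/16. Integrate:
  int_0^t (9*exp(10*s/3)/16) ds = 27*exp(10*t/3)/160 - 27/160.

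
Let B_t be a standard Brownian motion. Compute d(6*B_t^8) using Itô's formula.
d(6*B_t^8) = (168*B_t^6) dt + (48*B_t^7) dB_t

Itô's formula for f(B_t) gives d f(B_t) = f'(B_t) dB_t + (1/2) f''(B_t) dt. Compute derivatives of f(x) = 6*x^8:
  f'(x)  = 48*x^7
  f''(x) = 336*x^6
Substitute x = B_t and multiply the f'' term by 1/2:
  drift     = (1/2) * (336*x^6) evaluated at B_t = 168*B_t^6
  diffusion = (48*x^7) evaluated at B_t = 48*B_t^7
Therefore d(6*B_t^8) = (168*B_t^6) dt + (48*B_t^7) dB_t.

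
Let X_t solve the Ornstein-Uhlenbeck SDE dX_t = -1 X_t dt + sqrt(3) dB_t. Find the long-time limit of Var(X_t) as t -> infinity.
lim Var(X_t) = 3/2

The OU SDE dX = -theta X dt + sigma dB admits the integrating factor exp(theta t): d(exp(theta t) X_t) = sigma exp(theta t) dB_t. Integrating from 0 to t gives X_t = x_0 * exp(-theta t) + sigma * int_0^t exp(-theta (t-s)) dB_s for any initial x_0. The Itô integral has variance (by the Itô isometry) sigma^2 * int_0^t exp(-2 theta (t - s)) ds = sigma^2 * (1 - exp(-2 theta t)) / (2 theta), independent of x_0.
With theta = 1, sigma = sqrt(3):
  Var(X_t) = (sqrt(3))^2 * (1 - exp(-2*1 t)) / (2 * 1) = 3/2 - 3*exp(-2*t)/2.
As t -> infinity, exp(-2*1 t) -> 0, so the stationary variance is sigma^2 / (2 theta) = 3/2.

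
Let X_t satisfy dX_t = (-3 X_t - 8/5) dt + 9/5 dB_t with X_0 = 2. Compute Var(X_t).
Var(X_t) = 27/50 - 27*exp(-6*t)/50

The variance V(t) = Var(X_t) satisfies V'(t) = 2 a V(t) + c^2 with V(0) = 0 (drift coefficient is linear in X, diffusion is constant). With a = -3, c = 9/5, the solution is
  V(t) = (c^2 / (2 a)) * (exp(2 a t) - 1)
       = ((9/5)^2 / (2*(-3))) * (exp((-6) t) - 1)
       = 27/50 - 27*exp(-6*t)/50.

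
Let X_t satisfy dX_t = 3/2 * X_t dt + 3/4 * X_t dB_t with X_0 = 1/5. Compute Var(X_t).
Var(X_t) = (exp(9*t/16) - 1)*exp(3*t)/25

For GBM dX = mu X dt + sigma X dB with X_0 = x_0, apply Itô to Y = log X: dY = (mu - sigma^2/2) dt + sigma dB, so Y_t = log(x_0) + (mu - sigma^2/2) t + sigma B_t and hence X_t = x_0 * exp((mu - sigma^2/2) t + sigma B_t).
With mu = 3/2, sigma = 3/4, x_0 = 1/5, this gives:
  X_t = 1/5 * exp((39/32) * t + (3/4) * B_t).
Since sigma*B_t ~ Normal(0, sigma^2 t), E[exp(sigma*B_t)] = exp(sigma^2 t / 2); so E[X_t] = x_0 * exp((mu - sigma^2/2) t) * exp(sigma^2 t / 2) = x_0 * exp(mu t) = exp(3*t/2)/5.
Var(X_t) = E[X_t^2] - (E[X_t])^2 = x_0^2 * exp(2 mu t) * (exp(sigma^2 t) - 1) = (exp(9*t/16) - 1)*exp(3*t)/25.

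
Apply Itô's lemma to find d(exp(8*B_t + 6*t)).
d(exp(8*B_t + 6*t)) = (38*exp(8*B_t + 6*t)) dt + (8*exp(8*B_t + 6*t)) dB_t

Itô's formula for f(t, x): d f(t, B_t) = (f_t + (1/2) f_xx) dt + f_x dB_t. Compute partials of f(t, x) = exp(6*t + 8*x):
  f_t(t,x)  = 6*exp(6*t + 8*x)
  f_x(t,x)  = 8*exp(6*t + 8*x)
  f_xx(t,x) = 64*exp(6*t + 8*x)
Assemble drift = f_t + (1/2) f_xx = 38*exp(6*t + 8*x) and diffusion = f_x = 8*exp(6*t + 8*x). Substituting x = B_t:
  d(exp(8*B_t + 6*t)) = (38*exp(8*B_t + 6*t)) dt + (8*exp(8*B_t + 6*t)) dB_t.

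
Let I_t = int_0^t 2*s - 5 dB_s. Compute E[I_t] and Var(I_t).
E[I_t] = 0; Var(I_t) = t*(4*t^2 - 30*t + 75)/3

The Itô integral of a deterministic integrand f(s) has mean 0 because each increment f(s) * (B_{s+ds} - B_s) has mean 0. By the Itô isometry:
  Var( int_0^t f(s) dB_s ) = E[ (int_0^t f(s) dB_s)^2 ] = int_0^t f(s)^2 ds.
Here f(s) = 2*s - 5, so f(s)^2 = (2*s - 5)^2. Integrate:
  int_0^t ((2*s - 5)^2) ds = t*(4*t^2 - 30*t + 75)/3.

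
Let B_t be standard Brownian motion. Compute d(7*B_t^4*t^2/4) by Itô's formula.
d(7*B_t^4*t^2/4) = (7*B_t^2*t*(B_t^2 + 3*t)/2) dt + (7*B_t^3*t^2) dB_t

Itô's formula for f(t, x): d f(t, B_t) = (f_t + (1/2) f_xx) dt + f_x dB_t. Compute partials of f(t, x) = 7*t^2*x^4/4:
  f_t(t,x)  = 7*t*x^4/2
  f_x(t,x)  = 7*t^2*x^3
  f_xx(t,x) = 21*t^2*x^2
Assemble drift = f_t + (1/2) f_xx = 7*t*x^2*(3*t + x^2)/2 and diffusion = f_x = 7*t^2*x^3. Substituting x = B_t:
  d(7*B_t^4*t^2/4) = (7*B_t^2*t*(B_t^2 + 3*t)/2) dt + (7*B_t^3*t^2) dB_t.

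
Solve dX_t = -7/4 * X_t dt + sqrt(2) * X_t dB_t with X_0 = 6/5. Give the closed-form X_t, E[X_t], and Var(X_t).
X_t = 6/5 * exp((-11/4) t + (sqrt(2)) B_t); E[X_t] = 6*exp(-7*t/4)/5; Var(X_t) = (36*exp(2*t) - 36)*exp(-7*t/2)/25

For GBM dX = mu X dt + sigma X dB with X_0 = x_0, apply Itô to Y = log X: dY = (mu - sigma^2/2) dt + sigma dB, so Y_t = log(x_0) + (mu - sigma^2/2) t + sigma B_t and hence X_t = x_0 * exp((mu - sigma^2/2) t + sigma B_t).
With mu = -7/4, sigma = sqrt(2), x_0 = 6/5, this gives:
  X_t = 6/5 * exp((-11/4) * t + (sqrt(2)) * B_t).
Since sigma*B_t ~ Normal(0, sigma^2 t), E[exp(sigma*B_t)] = exp(sigma^2 t / 2); so E[X_t] = x_0 * exp((mu - sigma^2/2) t) * exp(sigma^2 t / 2) = x_0 * exp(mu t) = 6*exp(-7*t/4)/5.
Var(X_t) = E[X_t^2] - (E[X_t])^2 = x_0^2 * exp(2 mu t) * (exp(sigma^2 t) - 1) = (36*exp(2*t) - 36)*exp(-7*t/2)/25.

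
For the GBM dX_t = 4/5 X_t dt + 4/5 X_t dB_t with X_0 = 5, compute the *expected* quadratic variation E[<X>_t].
E[<X>_t] = 50*exp(56*t/25)/7 - 50/7

<X>_t = int_0^t ((4/5) * X_s)^2 ds. Taking expectation inside the integral: E[<X>_t] = (4/5)^2 * int_0^t E[X_s^2] ds. For GBM, E[X_s^2] = x_0^2 * exp((2 mu + sigma^2) s). Integrating:
  E[<X>_t] = (4/5)^2 * 5^2 * (exp((2*(4/5) + (4/5)^2) t) - 1) / (2*(4/5) + (4/5)^2)
           = (4/5)^2 * 5^2 * (exp((56/25) t) - 1) / (56/25) = 50*exp(56*t/25)/7 - 50/7.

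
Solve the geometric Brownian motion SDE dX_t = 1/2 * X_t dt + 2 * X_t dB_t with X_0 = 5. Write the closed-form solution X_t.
X_t = 5 * exp((-3/2) * t + (2) * B_t)

For GBM dX = mu X dt + sigma X dB with X_0 = x_0, apply Itô to Y = log X: dY = (mu - sigma^2/2) dt + sigma dB, so Y_t = log(x_0) + (mu - sigma^2/2) t + sigma B_t and hence X_t = x_0 * exp((mu - sigma^2/2) t + sigma B_t).
With mu = 1/2, sigma = 2, x_0 = 5, this gives:
  X_t = 5 * exp((-3/2) * t + (2) * B_t).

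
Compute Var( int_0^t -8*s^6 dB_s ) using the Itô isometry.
Var = 64*t^13/13

The Itô integral of a deterministic integrand f(s) has mean 0 because each increment f(s) * (B_{s+ds} - B_s) has mean 0. By the Itô isometry:
  Var( int_0^t f(s) dB_s ) = E[ (int_0^t f(s) dB_s)^2 ] = int_0^t f(s)^2 ds.
Here f(s) = -8*s^6, so f(s)^2 = 64*s^12. Integrate:
  int_0^t (64*s^12) ds = 64*t^13/13.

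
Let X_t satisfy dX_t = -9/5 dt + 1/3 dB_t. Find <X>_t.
<X>_t = t/9

For an Itô process dX_t = a(t) dt + b(t) dB_t, the quadratic variation is <X>_t = int_0^t b(s)^2 ds (the drift term does not contribute). Here b(s) = 1/3, so
  b(s)^2 = 1/9.
Integrating from 0 to t:
  <X>_t = int_0^t (1/9) ds = t/9.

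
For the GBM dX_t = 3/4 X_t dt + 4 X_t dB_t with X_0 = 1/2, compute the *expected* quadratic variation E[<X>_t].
E[<X>_t] = 8*exp(35*t/2)/35 - 8/35

<X>_t = int_0^t (4 * X_s)^2 ds. Taking expectation inside the integral: E[<X>_t] = 4^2 * int_0^t E[X_s^2] ds. For GBM, E[X_s^2] = x_0^2 * exp((2 mu + sigma^2) s). Integrating:
  E[<X>_t] = 4^2 * (1/2)^2 * (exp((2*(3/4) + 4^2) t) - 1) / (2*(3/4) + 4^2)
           = 4^2 * (1/2)^2 * (exp((35/2) t) - 1) / (35/2) = 8*exp(35*t/2)/35 - 8/35.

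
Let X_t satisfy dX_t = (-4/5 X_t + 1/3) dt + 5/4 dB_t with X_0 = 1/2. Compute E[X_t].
E[X_t] = 5/12 + exp(-4*t/5)/12

Taking expectations and using E[dB_t] = 0, the mean m(t) = E[X_t] satisfies the ODE m'(t) = a m(t) + b with m(0) = x_0. With a = -4/5, b = 1/3, x_0 = 1/2, the solution is
  m(t) = x_0 * exp(a t) + (b/a) * (exp(a t) - 1)
       = (1/2) * exp((-4/5) t) + ((1/3)/(-4/5)) * (exp((-4/5) t) - 1)
       = 5/12 + exp(-4*t/5)/12.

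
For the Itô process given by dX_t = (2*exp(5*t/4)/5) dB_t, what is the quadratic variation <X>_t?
<X>_t = 8*exp(5*t/2)/125 - 8/125

For an Itô process dX_t = a(t) dt + b(t) dB_t, the quadratic variation is <X>_t = int_0^t b(s)^2 ds (the drift term does not contribute). Here b(s) = 2*exp(5*s/4)/5, so
  b(s)^2 = 4*exp(5*s/2)/25.
Integrating from 0 to t:
  <X>_t = int_0^t (4*exp(5*s/2)/25) ds = 8*exp(5*t/2)/125 - 8/125.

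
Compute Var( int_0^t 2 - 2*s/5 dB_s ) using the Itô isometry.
Var = 4*t*(t^2 - 15*t + 75)/75

The Itô integral of a deterministic integrand f(s) has mean 0 because each increment f(s) * (B_{s+ds} - B_s) has mean 0. By the Itô isometry:
  Var( int_0^t f(s) dB_s ) = E[ (int_0^t f(s) dB_s)^2 ] = int_0^t f(s)^2 ds.
Here f(s) = 2 - 2*s/5, so f(s)^2 = 4*(s - 5)^2/25. Integrate:
  int_0^t (4*(s - 5)^2/25) ds = 4*t*(t^2 - 15*t + 75)/75.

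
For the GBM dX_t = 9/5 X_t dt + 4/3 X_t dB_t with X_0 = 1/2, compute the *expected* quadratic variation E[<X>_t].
E[<X>_t] = 10*exp(242*t/45)/121 - 10/121

<X>_t = int_0^t ((4/3) * X_s)^2 ds. Taking expectation inside the integral: E[<X>_t] = (4/3)^2 * int_0^t E[X_s^2] ds. For GBM, E[X_s^2] = x_0^2 * exp((2 mu + sigma^2) s). Integrating:
  E[<X>_t] = (4/3)^2 * (1/2)^2 * (exp((2*(9/5) + (4/3)^2) t) - 1) / (2*(9/5) + (4/3)^2)
           = (4/3)^2 * (1/2)^2 * (exp((242/45) t) - 1) / (242/45) = 10*exp(242*t/45)/121 - 10/121.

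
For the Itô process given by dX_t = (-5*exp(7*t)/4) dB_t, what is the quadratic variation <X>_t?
<X>_t = 25*exp(14*t)/224 - 25/224

For an Itô process dX_t = a(t) dt + b(t) dB_t, the quadratic variation is <X>_t = int_0^t b(s)^2 ds (the drift term does not contribute). Here b(s) = -5*exp(7*s)/4, so
  b(s)^2 = 25*exp(14*s)/16.
Integrating from 0 to t:
  <X>_t = int_0^t (25*exp(14*s)/16) ds = 25*exp(14*t)/224 - 25/224.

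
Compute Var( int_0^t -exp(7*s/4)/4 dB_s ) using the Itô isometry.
Var = exp(7*t/2)/56 - 1/56

The Itô integral of a deterministic integrand f(s) has mean 0 because each increment f(s) * (B_{s+ds} - B_s) has mean 0. By the Itô isometry:
  Var( int_0^t f(s) dB_s ) = E[ (int_0^t f(s) dB_s)^2 ] = int_0^t f(s)^2 ds.
Here f(s) = -exp(7*s/4)/4, so f(s)^2 = exp(7*s/2)/16. Integrate:
  int_0^t (exp(7*s/2)/16) ds = exp(7*t/2)/56 - 1/56.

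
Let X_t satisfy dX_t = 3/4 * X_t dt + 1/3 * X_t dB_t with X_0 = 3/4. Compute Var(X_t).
Var(X_t) = 9*(exp(t/9) - 1)*exp(3*t/2)/16

For GBM dX = mu X dt + sigma X dB with X_0 = x_0, apply Itô to Y = log X: dY = (mu - sigma^2/2) dt + sigma dB, so Y_t = log(x_0) + (mu - sigma^2/2) t + sigma B_t and hence X_t = x_0 * exp((mu - sigma^2/2) t + sigma B_t).
With mu = 3/4, sigma = 1/3, x_0 = 3/4, this gives:
  X_t = 3/4 * exp((25/36) * t + (1/3) * B_t).
Since sigma*B_t ~ Normal(0, sigma^2 t), E[exp(sigma*B_t)] = exp(sigma^2 t / 2); so E[X_t] = x_0 * exp((mu - sigma^2/2) t) * exp(sigma^2 t / 2) = x_0 * exp(mu t) = 3*exp(3*t/4)/4.
Var(X_t) = E[X_t^2] - (E[X_t])^2 = x_0^2 * exp(2 mu t) * (exp(sigma^2 t) - 1) = 9*(exp(t/9) - 1)*exp(3*t/2)/16.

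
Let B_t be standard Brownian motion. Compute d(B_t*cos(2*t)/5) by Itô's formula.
d(B_t*cos(2*t)/5) = (-2*B_t*sin(2*t)/5) dt + (cos(2*t)/5) dB_t

Itô's formula for f(t, x): d f(t, B_t) = (f_t + (1/2) f_xx) dt + f_x dB_t. Compute partials of f(t, x) = x*cos(2*t)/5:
  f_t(t,x)  = -2*x*sin(2*t)/5
  f_x(t,x)  = cos(2*t)/5
  f_xx(t,x) = 0
Assemble drift = f_t + (1/2) f_xx = -2*x*sin(2*t)/5 and diffusion = f_x = cos(2*t)/5. Substituting x = B_t:
  d(B_t*cos(2*t)/5) = (-2*B_t*sin(2*t)/5) dt + (cos(2*t)/5) dB_t.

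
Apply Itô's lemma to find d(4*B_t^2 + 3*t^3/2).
d(4*B_t^2 + 3*t^3/2) = (9*t^2/2 + 4) dt + (8*B_t) dB_t

Itô's formula for f(t, x): d f(t, B_t) = (f_t + (1/2) f_xx) dt + f_x dB_t. Compute partials of f(t, x) = 3*t^3/2 + 4*x^2:
  f_t(t,x)  = 9*t^2/2
  f_x(t,x)  = 8*x
  f_xx(t,x) = 8
Assemble drift = f_t + (1/2) f_xx = 9*t^2/2 + 4 and diffusion = f_x = 8*x. Substituting x = B_t:
  d(4*B_t^2 + 3*t^3/2) = (9*t^2/2 + 4) dt + (8*B_t) dB_t.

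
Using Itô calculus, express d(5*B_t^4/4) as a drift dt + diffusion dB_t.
d(5*B_t^4/4) = (15*B_t^2/2) dt + (5*B_t^3) dB_t

Itô's formula for f(B_t) gives d f(B_t) = f'(B_t) dB_t + (1/2) f''(B_t) dt. Compute derivatives of f(x) = 5*x^4/4:
  f'(x)  = 5*x^3
  f''(x) = 15*x^2
Substitute x = B_t and multiply the f'' term by 1/2:
  drift     = (1/2) * (15*x^2) evaluated at B_t = 15*B_t^2/2
  diffusion = (5*x^3) evaluated at B_t = 5*B_t^3
Therefore d(5*B_t^4/4) = (15*B_t^2/2) dt + (5*B_t^3) dB_t.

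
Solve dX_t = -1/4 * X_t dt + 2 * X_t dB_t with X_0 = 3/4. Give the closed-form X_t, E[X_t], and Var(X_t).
X_t = 3/4 * exp((-9/4) t + (2) B_t); E[X_t] = 3*exp(-t/4)/4; Var(X_t) = (9*exp(4*t) - 9)*exp(-t/2)/16

For GBM dX = mu X dt + sigma X dB with X_0 = x_0, apply Itô to Y = log X: dY = (mu - sigma^2/2) dt + sigma dB, so Y_t = log(x_0) + (mu - sigma^2/2) t + sigma B_t and hence X_t = x_0 * exp((mu - sigma^2/2) t + sigma B_t).
With mu = -1/4, sigma = 2, x_0 = 3/4, this gives:
  X_t = 3/4 * exp((-9/4) * t + (2) * B_t).
Since sigma*B_t ~ Normal(0, sigma^2 t), E[exp(sigma*B_t)] = exp(sigma^2 t / 2); so E[X_t] = x_0 * exp((mu - sigma^2/2) t) * exp(sigma^2 t / 2) = x_0 * exp(mu t) = 3*exp(-t/4)/4.
Var(X_t) = E[X_t^2] - (E[X_t])^2 = x_0^2 * exp(2 mu t) * (exp(sigma^2 t) - 1) = (9*exp(4*t) - 9)*exp(-t/2)/16.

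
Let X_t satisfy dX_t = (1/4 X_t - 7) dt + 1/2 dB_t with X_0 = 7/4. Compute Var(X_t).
Var(X_t) = exp(t/2)/2 - 1/2

The variance V(t) = Var(X_t) satisfies V'(t) = 2 a V(t) + c^2 with V(0) = 0 (drift coefficient is linear in X, diffusion is constant). With a = 1/4, c = 1/2, the solution is
  V(t) = (c^2 / (2 a)) * (exp(2 a t) - 1)
       = ((1/2)^2 / (2*(1/4))) * (exp((1/2) t) - 1)
       = exp(t/2)/2 - 1/2.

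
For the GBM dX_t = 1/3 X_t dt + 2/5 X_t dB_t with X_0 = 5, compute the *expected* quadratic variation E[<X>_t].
E[<X>_t] = 150*exp(62*t/75)/31 - 150/31

<X>_t = int_0^t ((2/5) * X_s)^2 ds. Taking expectation inside the integral: E[<X>_t] = (2/5)^2 * int_0^t E[X_s^2] ds. For GBM, E[X_s^2] = x_0^2 * exp((2 mu + sigma^2) s). Integrating:
  E[<X>_t] = (2/5)^2 * 5^2 * (exp((2*(1/3) + (2/5)^2) t) - 1) / (2*(1/3) + (2/5)^2)
           = (2/5)^2 * 5^2 * (exp((62/75) t) - 1) / (62/75) = 150*exp(62*t/75)/31 - 150/31.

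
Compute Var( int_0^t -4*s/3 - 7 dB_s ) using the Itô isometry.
Var = t*(16*t^2 + 252*t + 1323)/27

The Itô integral of a deterministic integrand f(s) has mean 0 because each increment f(s) * (B_{s+ds} - B_s) has mean 0. By the Itô isometry:
  Var( int_0^t f(s) dB_s ) = E[ (int_0^t f(s) dB_s)^2 ] = int_0^t f(s)^2 ds.
Here f(s) = -4*s/3 - 7, so f(s)^2 = (4*s + 21)^2/9. Integrate:
  int_0^t ((4*s + 21)^2/9) ds = t*(16*t^2 + 252*t + 1323)/27.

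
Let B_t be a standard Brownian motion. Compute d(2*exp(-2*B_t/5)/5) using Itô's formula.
d(2*exp(-2*B_t/5)/5) = (4*exp(-2*B_t/5)/125) dt + (-4*exp(-2*B_t/5)/25) dB_t

Itô's formula for f(B_t) gives d f(B_t) = f'(B_t) dB_t + (1/2) f''(B_t) dt. Compute derivatives of f(x) = 2*exp(-2*x/5)/5:
  f'(x)  = -4*exp(-2*x/5)/25
  f''(x) = 8*exp(-2*x/5)/125
Substitute x = B_t and multiply the f'' term by 1/2:
  drift     = (1/2) * (8*exp(-2*x/5)/125) evaluated at B_t = 4*exp(-2*B_t/5)/125
  diffusion = (-4*exp(-2*x/5)/25) evaluated at B_t = -4*exp(-2*B_t/5)/25
Therefore d(2*exp(-2*B_t/5)/5) = (4*exp(-2*B_t/5)/125) dt + (-4*exp(-2*B_t/5)/25) dB_t.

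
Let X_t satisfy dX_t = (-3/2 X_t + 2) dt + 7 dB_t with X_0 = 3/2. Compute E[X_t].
E[X_t] = 4/3 + exp(-3*t/2)/6

Taking expectations and using E[dB_t] = 0, the mean m(t) = E[X_t] satisfies the ODE m'(t) = a m(t) + b with m(0) = x_0. With a = -3/2, b = 2, x_0 = 3/2, the solution is
  m(t) = x_0 * exp(a t) + (b/a) * (exp(a t) - 1)
       = (3/2) * exp((-3/2) t) + (2/(-3/2)) * (exp((-3/2) t) - 1)
       = 4/3 + exp(-3*t/2)/6.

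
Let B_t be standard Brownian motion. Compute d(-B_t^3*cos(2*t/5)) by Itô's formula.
d(-B_t^3*cos(2*t/5)) = (B_t*(2*B_t^2*sin(2*t/5) - 15*cos(2*t/5))/5) dt + (-3*B_t^2*cos(2*t/5)) dB_t

Itô's formula for f(t, x): d f(t, B_t) = (f_t + (1/2) f_xx) dt + f_x dB_t. Compute partials of f(t, x) = -x^3*cos(2*t/5):
  f_t(t,x)  = 2*x^3*sin(2*t/5)/5
  f_x(t,x)  = -3*x^2*cos(2*t/5)
  f_xx(t,x) = -6*x*cos(2*t/5)
Assemble drift = f_t + (1/2) f_xx = x*(2*x^2*sin(2*t/5) - 15*cos(2*t/5))/5 and diffusion = f_x = -3*x^2*cos(2*t/5). Substituting x = B_t:
  d(-B_t^3*cos(2*t/5)) = (B_t*(2*B_t^2*sin(2*t/5) - 15*cos(2*t/5))/5) dt + (-3*B_t^2*cos(2*t/5)) dB_t.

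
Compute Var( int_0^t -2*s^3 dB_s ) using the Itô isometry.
Var = 4*t^7/7

The Itô integral of a deterministic integrand f(s) has mean 0 because each increment f(s) * (B_{s+ds} - B_s) has mean 0. By the Itô isometry:
  Var( int_0^t f(s) dB_s ) = E[ (int_0^t f(s) dB_s)^2 ] = int_0^t f(s)^2 ds.
Here f(s) = -2*s^3, so f(s)^2 = 4*s^6. Integrate:
  int_0^t (4*s^6) ds = 4*t^7/7.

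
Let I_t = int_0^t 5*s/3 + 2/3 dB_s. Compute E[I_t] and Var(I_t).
E[I_t] = 0; Var(I_t) = t*(25*t^2 + 30*t + 12)/27

The Itô integral of a deterministic integrand f(s) has mean 0 because each increment f(s) * (B_{s+ds} - B_s) has mean 0. By the Itô isometry:
  Var( int_0^t f(s) dB_s ) = E[ (int_0^t f(s) dB_s)^2 ] = int_0^t f(s)^2 ds.
Here f(s) = 5*s/3 + 2/3, so f(s)^2 = (5*s + 2)^2/9. Integrate:
  int_0^t ((5*s + 2)^2/9) ds = t*(25*t^2 + 30*t + 12)/27.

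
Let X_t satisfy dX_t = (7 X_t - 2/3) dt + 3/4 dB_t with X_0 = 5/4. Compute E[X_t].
E[X_t] = 97*exp(7*t)/84 + 2/21

Taking expectations and using E[dB_t] = 0, the mean m(t) = E[X_t] satisfies the ODE m'(t) = a m(t) + b with m(0) = x_0. With a = 7, b = -2/3, x_0 = 5/4, the solution is
  m(t) = x_0 * exp(a t) + (b/a) * (exp(a t) - 1)
       = (5/4) * exp(7 t) + ((-2/3)/7) * (exp(7 t) - 1)
       = 97*exp(7*t)/84 + 2/21.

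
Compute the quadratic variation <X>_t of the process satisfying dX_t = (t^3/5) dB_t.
<X>_t = t^7/175

For an Itô process dX_t = a(t) dt + b(t) dB_t, the quadratic variation is <X>_t = int_0^t b(s)^2 ds (the drift term does not contribute). Here b(s) = s^3/5, so
  b(s)^2 = s^6/25.
Integrating from 0 to t:
  <X>_t = int_0^t (s^6/25) ds = t^7/175.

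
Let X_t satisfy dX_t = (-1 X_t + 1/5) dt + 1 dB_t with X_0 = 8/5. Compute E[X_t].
E[X_t] = (exp(t) + 7)*exp(-t)/5

Taking expectations and using E[dB_t] = 0, the mean m(t) = E[X_t] satisfies the ODE m'(t) = a m(t) + b with m(0) = x_0. With a = -1, b = 1/5, x_0 = 8/5, the solution is
  m(t) = x_0 * exp(a t) + (b/a) * (exp(a t) - 1)
       = (8/5) * exp((-1) t) + ((1/5)/(-1)) * (exp((-1) t) - 1)
       = (exp(t) + 7)*exp(-t)/5.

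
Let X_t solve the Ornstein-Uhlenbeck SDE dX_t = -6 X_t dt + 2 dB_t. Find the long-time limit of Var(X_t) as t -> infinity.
lim Var(X_t) = 1/3

The OU SDE dX = -theta X dt + sigma dB admits the integrating factor exp(theta t): d(exp(theta t) X_t) = sigma exp(theta t) dB_t. Integrating from 0 to t gives X_t = x_0 * exp(-theta t) + sigma * int_0^t exp(-theta (t-s)) dB_s for any initial x_0. The Itô integral has variance (by the Itô isometry) sigma^2 * int_0^t exp(-2 theta (t - s)) ds = sigma^2 * (1 - exp(-2 theta t)) / (2 theta), independent of x_0.
With theta = 6, sigma = 2:
  Var(X_t) = (2)^2 * (1 - exp(-2*6 t)) / (2 * 6) = 1/3 - exp(-12*t)/3.
As t -> infinity, exp(-2*6 t) -> 0, so the stationary variance is sigma^2 / (2 theta) = 1/3.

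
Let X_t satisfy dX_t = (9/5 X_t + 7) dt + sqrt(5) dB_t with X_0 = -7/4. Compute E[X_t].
E[X_t] = 77*exp(9*t/5)/36 - 35/9

Taking expectations and using E[dB_t] = 0, the mean m(t) = E[X_t] satisfies the ODE m'(t) = a m(t) + b with m(0) = x_0. With a = 9/5, b = 7, x_0 = -7/4, the solution is
  m(t) = x_0 * exp(a t) + (b/a) * (exp(a t) - 1)
       = (-7/4) * exp((9/5) t) + (7/(9/5)) * (exp((9/5) t) - 1)
       = 77*exp(9*t/5)/36 - 35/9.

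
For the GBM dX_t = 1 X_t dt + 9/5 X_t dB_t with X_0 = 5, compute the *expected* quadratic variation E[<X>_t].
E[<X>_t] = 2025*exp(131*t/25)/131 - 2025/131

<X>_t = int_0^t ((9/5) * X_s)^2 ds. Taking expectation inside the integral: E[<X>_t] = (9/5)^2 * int_0^t E[X_s^2] ds. For GBM, E[X_s^2] = x_0^2 * exp((2 mu + sigma^2) s). Integrating:
  E[<X>_t] = (9/5)^2 * 5^2 * (exp((2*1 + (9/5)^2) t) - 1) / (2*1 + (9/5)^2)
           = (9/5)^2 * 5^2 * (exp((131/25) t) - 1) / (131/25) = 2025*exp(131*t/25)/131 - 2025/131.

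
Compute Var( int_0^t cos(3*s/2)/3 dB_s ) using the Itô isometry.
Var = t/18 + sin(3*t)/54

The Itô integral of a deterministic integrand f(s) has mean 0 because each increment f(s) * (B_{s+ds} - B_s) has mean 0. By the Itô isometry:
  Var( int_0^t f(s) dB_s ) = E[ (int_0^t f(s) dB_s)^2 ] = int_0^t f(s)^2 ds.
Here f(s) = cos(3*s/2)/3, so f(s)^2 = cos(3*s/2)^2/9. Integrate:
  int_0^t (cos(3*s/2)^2/9) ds = t/18 + sin(3*t)/54.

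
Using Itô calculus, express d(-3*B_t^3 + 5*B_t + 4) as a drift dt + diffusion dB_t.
d(-3*B_t^3 + 5*B_t + 4) = (-9*B_t) dt + (5 - 9*B_t^2) dB_t

Itô's formula for f(B_t) gives d f(B_t) = f'(B_t) dB_t + (1/2) f''(B_t) dt. Compute derivatives of f(x) = -3*x^3 + 5*x + 4:
  f'(x)  = 5 - 9*x^2
  f''(x) = -18*x
Substitute x = B_t and multiply the f'' term by 1/2:
  drift     = (1/2) * (-18*x) evaluated at B_t = -9*B_t
  diffusion = (5 - 9*x^2) evaluated at B_t = 5 - 9*B_t^2
Therefore d(-3*B_t^3 + 5*B_t + 4) = (-9*B_t) dt + (5 - 9*B_t^2) dB_t.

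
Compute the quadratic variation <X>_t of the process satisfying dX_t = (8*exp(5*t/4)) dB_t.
<X>_t = 128*exp(5*t/2)/5 - 128/5

For an Itô process dX_t = a(t) dt + b(t) dB_t, the quadratic variation is <X>_t = int_0^t b(s)^2 ds (the drift term does not contribute). Here b(s) = 8*exp(5*s/4), so
  b(s)^2 = 64*exp(5*s/2).
Integrating from 0 to t:
  <X>_t = int_0^t (64*exp(5*s/2)) ds = 128*exp(5*t/2)/5 - 128/5.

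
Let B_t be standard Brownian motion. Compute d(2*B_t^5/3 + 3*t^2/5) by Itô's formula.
d(2*B_t^5/3 + 3*t^2/5) = (20*B_t^3/3 + 6*t/5) dt + (10*B_t^4/3) dB_t

Itô's formula for f(t, x): d f(t, B_t) = (f_t + (1/2) f_xx) dt + f_x dB_t. Compute partials of f(t, x) = 3*t^2/5 + 2*x^5/3:
  f_t(t,x)  = 6*t/5
  f_x(t,x)  = 10*x^4/3
  f_xx(t,x) = 40*x^3/3
Assemble drift = f_t + (1/2) f_xx = 6*t/5 + 20*x^3/3 and diffusion = f_x = 10*x^4/3. Substituting x = B_t:
  d(2*B_t^5/3 + 3*t^2/5) = (20*B_t^3/3 + 6*t/5) dt + (10*B_t^4/3) dB_t.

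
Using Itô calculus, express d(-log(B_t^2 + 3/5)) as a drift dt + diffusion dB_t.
d(-log(B_t^2 + 3/5)) = (5*(5*B_t^2 - 3)/(5*B_t^2 + 3)^2) dt + (-10*B_t/(5*B_t^2 + 3)) dB_t

Itô's formula for f(B_t) gives d f(B_t) = f'(B_t) dB_t + (1/2) f''(B_t) dt. Compute derivatives of f(x) = -log(x^2 + 3/5):
  f'(x)  = -10*x/(5*x^2 + 3)
  f''(x) = 10*(5*x^2 - 3)/(5*x^2 + 3)^2
Substitute x = B_t and multiply the f'' term by 1/2:
  drift     = (1/2) * (10*(5*x^2 - 3)/(5*x^2 + 3)^2) evaluated at B_t = 5*(5*B_t^2 - 3)/(5*B_t^2 + 3)^2
  diffusion = (-10*x/(5*x^2 + 3)) evaluated at B_t = -10*B_t/(5*B_t^2 + 3)
Therefore d(-log(B_t^2 + 3/5)) = (5*(5*B_t^2 - 3)/(5*B_t^2 + 3)^2) dt + (-10*B_t/(5*B_t^2 + 3)) dB_t.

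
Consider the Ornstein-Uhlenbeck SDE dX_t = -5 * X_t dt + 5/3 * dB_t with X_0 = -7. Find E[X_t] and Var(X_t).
E[X_t] = -7*exp(-5*t); Var(X_t) = 5/18 - 5*exp(-10*t)/18

The OU SDE dX = -theta X dt + sigma dB admits the integrating factor exp(theta t): d(exp(theta t) X_t) = sigma exp(theta t) dB_t. Integrating from 0 to t:
  X_t = x_0 * exp(-theta t) + sigma * int_0^t exp(-theta (t-s)) dB_s.
The Itô integral has mean 0 and (by the Itô isometry) variance sigma^2 * int_0^t exp(-2 theta (t - s)) ds = sigma^2 * (1 - exp(-2 theta t)) / (2 theta).
With theta = 5, sigma = 5/3, x_0 = -7:
  E[X_t] = -7 * exp(-5 t) = -7*exp(-5*t)
  Var(X_t) = (5/3)^2 * (1 - exp(-2*5 t)) / (2 * 5) = 5/18 - 5*exp(-10*t)/18.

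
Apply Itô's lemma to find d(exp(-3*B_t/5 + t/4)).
d(exp(-3*B_t/5 + t/4)) = (43*exp(-3*B_t/5 + t/4)/100) dt + (-3*exp(-3*B_t/5 + t/4)/5) dB_t

Itô's formula for f(t, x): d f(t, B_t) = (f_t + (1/2) f_xx) dt + f_x dB_t. Compute partials of f(t, x) = exp(t/4 - 3*x/5):
  f_t(t,x)  = exp(t/4 - 3*x/5)/4
  f_x(t,x)  = -3*exp(t/4 - 3*x/5)/5
  f_xx(t,x) = 9*exp(t/4 - 3*x/5)/25
Assemble drift = f_t + (1/2) f_xx = 43*exp(t/4 - 3*x/5)/100 and diffusion = f_x = -3*exp(t/4 - 3*x/5)/5. Substituting x = B_t:
  d(exp(-3*B_t/5 + t/4)) = (43*exp(-3*B_t/5 + t/4)/100) dt + (-3*exp(-3*B_t/5 + t/4)/5) dB_t.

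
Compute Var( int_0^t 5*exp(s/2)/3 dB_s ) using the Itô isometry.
Var = 25*exp(t)/9 - 25/9

The Itô integral of a deterministic integrand f(s) has mean 0 because each increment f(s) * (B_{s+ds} - B_s) has mean 0. By the Itô isometry:
  Var( int_0^t f(s) dB_s ) = E[ (int_0^t f(s) dB_s)^2 ] = int_0^t f(s)^2 ds.
Here f(s) = 5*exp(s/2)/3, so f(s)^2 = 25*exp(s)/9. Integrate:
  int_0^t (25*exp(s)/9) ds = 25*exp(t)/9 - 25/9.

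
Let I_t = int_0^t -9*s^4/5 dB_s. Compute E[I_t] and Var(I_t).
E[I_t] = 0; Var(I_t) = 9*t^9/25

The Itô integral of a deterministic integrand f(s) has mean 0 because each increment f(s) * (B_{s+ds} - B_s) has mean 0. By the Itô isometry:
  Var( int_0^t f(s) dB_s ) = E[ (int_0^t f(s) dB_s)^2 ] = int_0^t f(s)^2 ds.
Here f(s) = -9*s^4/5, so f(s)^2 = 81*s^8/25. Integrate:
  int_0^t (81*s^8/25) ds = 9*t^9/25.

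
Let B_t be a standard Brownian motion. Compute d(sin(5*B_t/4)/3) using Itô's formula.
d(sin(5*B_t/4)/3) = (-25*sin(5*B_t/4)/96) dt + (5*cos(5*B_t/4)/12) dB_t

Itô's formula for f(B_t) gives d f(B_t) = f'(B_t) dB_t + (1/2) f''(B_t) dt. Compute derivatives of f(x) = sin(5*x/4)/3:
  f'(x)  = 5*cos(5*x/4)/12
  f''(x) = -25*sin(5*x/4)/48
Substitute x = B_t and multiply the f'' term by 1/2:
  drift     = (1/2) * (-25*sin(5*x/4)/48) evaluated at B_t = -25*sin(5*B_t/4)/96
  diffusion = (5*cos(5*x/4)/12) evaluated at B_t = 5*cos(5*B_t/4)/12
Therefore d(sin(5*B_t/4)/3) = (-25*sin(5*B_t/4)/96) dt + (5*cos(5*B_t/4)/12) dB_t.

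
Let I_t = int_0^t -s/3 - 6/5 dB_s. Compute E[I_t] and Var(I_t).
E[I_t] = 0; Var(I_t) = t*(25*t^2 + 270*t + 972)/675

The Itô integral of a deterministic integrand f(s) has mean 0 because each increment f(s) * (B_{s+ds} - B_s) has mean 0. By the Itô isometry:
  Var( int_0^t f(s) dB_s ) = E[ (int_0^t f(s) dB_s)^2 ] = int_0^t f(s)^2 ds.
Here f(s) = -s/3 - 6/5, so f(s)^2 = (5*s + 18)^2/225. Integrate:
  int_0^t ((5*s + 18)^2/225) ds = t*(25*t^2 + 270*t + 972)/675.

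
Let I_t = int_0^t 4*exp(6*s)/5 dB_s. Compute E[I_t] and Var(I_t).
E[I_t] = 0; Var(I_t) = 4*exp(12*t)/75 - 4/75

The Itô integral of a deterministic integrand f(s) has mean 0 because each increment f(s) * (B_{s+ds} - B_s) has mean 0. By the Itô isometry:
  Var( int_0^t f(s) dB_s ) = E[ (int_0^t f(s) dB_s)^2 ] = int_0^t f(s)^2 ds.
Here f(s) = 4*exp(6*s)/5, so f(s)^2 = 16*exp(12*s)/25. Integrate:
  int_0^t (16*exp(12*s)/25) ds = 4*exp(12*t)/75 - 4/75.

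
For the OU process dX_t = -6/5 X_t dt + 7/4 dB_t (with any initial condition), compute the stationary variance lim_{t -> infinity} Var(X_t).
lim Var(X_t) = 245/192

The OU SDE dX = -theta X dt + sigma dB admits the integrating factor exp(theta t): d(exp(theta t) X_t) = sigma exp(theta t) dB_t. Integrating from 0 to t gives X_t = x_0 * exp(-theta t) + sigma * int_0^t exp(-theta (t-s)) dB_s for any initial x_0. The Itô integral has variance (by the Itô isometry) sigma^2 * int_0^t exp(-2 theta (t - s)) ds = sigma^2 * (1 - exp(-2 theta t)) / (2 theta), independent of x_0.
With theta = 6/5, sigma = 7/4:
  Var(X_t) = (7/4)^2 * (1 - exp(-2*6/5 t)) / (2 * 6/5) = 245/192 - 245*exp(-12*t/5)/192.
As t -> infinity, exp(-2*6/5 t) -> 0, so the stationary variance is sigma^2 / (2 theta) = 245/192.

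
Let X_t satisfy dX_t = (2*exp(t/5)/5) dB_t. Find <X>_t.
<X>_t = 2*exp(2*t/5)/5 - 2/5

For an Itô process dX_t = a(t) dt + b(t) dB_t, the quadratic variation is <X>_t = int_0^t b(s)^2 ds (the drift term does not contribute). Here b(s) = 2*exp(s/5)/5, so
  b(s)^2 = 4*exp(2*s/5)/25.
Integrating from 0 to t:
  <X>_t = int_0^t (4*exp(2*s/5)/25) ds = 2*exp(2*t/5)/5 - 2/5.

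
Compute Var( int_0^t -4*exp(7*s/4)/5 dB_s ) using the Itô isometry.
Var = 32*exp(7*t/2)/175 - 32/175

The Itô integral of a deterministic integrand f(s) has mean 0 because each increment f(s) * (B_{s+ds} - B_s) has mean 0. By the Itô isometry:
  Var( int_0^t f(s) dB_s ) = E[ (int_0^t f(s) dB_s)^2 ] = int_0^t f(s)^2 ds.
Here f(s) = -4*exp(7*s/4)/5, so f(s)^2 = 16*exp(7*s/2)/25. Integrate:
  int_0^t (16*exp(7*s/2)/25) ds = 32*exp(7*t/2)/175 - 32/175.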